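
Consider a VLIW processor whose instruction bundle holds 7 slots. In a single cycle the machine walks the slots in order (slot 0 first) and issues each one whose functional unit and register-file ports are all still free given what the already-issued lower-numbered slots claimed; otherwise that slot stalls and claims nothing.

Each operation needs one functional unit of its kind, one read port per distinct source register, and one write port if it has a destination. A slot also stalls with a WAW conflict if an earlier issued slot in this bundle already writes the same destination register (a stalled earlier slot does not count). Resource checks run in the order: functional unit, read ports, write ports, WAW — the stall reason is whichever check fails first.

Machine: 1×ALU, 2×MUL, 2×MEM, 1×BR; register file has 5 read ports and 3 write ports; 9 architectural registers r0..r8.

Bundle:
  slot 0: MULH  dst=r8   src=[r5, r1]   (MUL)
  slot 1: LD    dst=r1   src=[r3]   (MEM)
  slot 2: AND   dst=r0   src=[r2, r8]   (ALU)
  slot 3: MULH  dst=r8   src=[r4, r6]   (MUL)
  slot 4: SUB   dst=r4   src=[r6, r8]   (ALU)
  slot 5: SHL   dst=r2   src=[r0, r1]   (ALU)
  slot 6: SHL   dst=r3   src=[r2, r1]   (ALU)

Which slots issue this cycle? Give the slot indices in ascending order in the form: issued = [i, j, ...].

  0. MUL→r8 ⇒ go  {1A/1Mu/2Ld/1B | 3r 2w}
  1. MEM→r1 ⇒ go  {1A/1Mu/1Ld/1B | 2r 1w}
  2. ALU→r0 ⇒ go  {0A/1Mu/1Ld/1B | 0r 0w}
  3. MUL→r8 ⇒ no(RD_PORT)  {0A/1Mu/1Ld/1B | 0r 0w}
  4. ALU→r4 ⇒ no(FU)  {0A/1Mu/1Ld/1B | 0r 0w}
  5. ALU→r2 ⇒ no(FU)  {0A/1Mu/1Ld/1B | 0r 0w}
  6. ALU→r3 ⇒ no(FU)  {0A/1Mu/1Ld/1B | 0r 0w}

issued = [0, 1, 2]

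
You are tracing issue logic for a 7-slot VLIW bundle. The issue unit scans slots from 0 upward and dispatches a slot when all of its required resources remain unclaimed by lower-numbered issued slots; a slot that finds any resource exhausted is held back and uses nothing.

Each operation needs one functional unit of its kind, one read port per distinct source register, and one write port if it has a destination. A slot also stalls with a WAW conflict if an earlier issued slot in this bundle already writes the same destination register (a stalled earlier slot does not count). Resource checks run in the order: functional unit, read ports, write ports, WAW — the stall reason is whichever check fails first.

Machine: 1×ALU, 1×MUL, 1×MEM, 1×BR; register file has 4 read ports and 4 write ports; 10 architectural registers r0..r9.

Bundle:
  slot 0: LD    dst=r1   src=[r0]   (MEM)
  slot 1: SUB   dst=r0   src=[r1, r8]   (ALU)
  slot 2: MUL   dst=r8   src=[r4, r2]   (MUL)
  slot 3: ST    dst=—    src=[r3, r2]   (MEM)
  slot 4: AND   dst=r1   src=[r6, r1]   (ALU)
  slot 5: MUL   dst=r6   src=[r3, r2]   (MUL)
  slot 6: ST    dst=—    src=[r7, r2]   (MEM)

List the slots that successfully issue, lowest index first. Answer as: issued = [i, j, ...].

issued = [0, 1]

#0 MEM src=r0 dispatched  <A:1 Mu:1 Ld:0 B:1 rd:3 wr:3>
#1 ALU src=r1,r8 dispatched  <A:0 Mu:1 Ld:0 B:1 rd:1 wr:2>
#2 MUL src=r4,r2 held:RD_PORT  <A:0 Mu:1 Ld:0 B:1 rd:1 wr:2>
#3 MEM src=r3,r2 held:FU  <A:0 Mu:1 Ld:0 B:1 rd:1 wr:2>
#4 ALU src=r6,r1 held:FU  <A:0 Mu:1 Ld:0 B:1 rd:1 wr:2>
#5 MUL src=r3,r2 held:RD_PORT  <A:0 Mu:1 Ld:0 B:1 rd:1 wr:2>
#6 MEM src=r7,r2 held:FU  <A:0 Mu:1 Ld:0 B:1 rd:1 wr:2>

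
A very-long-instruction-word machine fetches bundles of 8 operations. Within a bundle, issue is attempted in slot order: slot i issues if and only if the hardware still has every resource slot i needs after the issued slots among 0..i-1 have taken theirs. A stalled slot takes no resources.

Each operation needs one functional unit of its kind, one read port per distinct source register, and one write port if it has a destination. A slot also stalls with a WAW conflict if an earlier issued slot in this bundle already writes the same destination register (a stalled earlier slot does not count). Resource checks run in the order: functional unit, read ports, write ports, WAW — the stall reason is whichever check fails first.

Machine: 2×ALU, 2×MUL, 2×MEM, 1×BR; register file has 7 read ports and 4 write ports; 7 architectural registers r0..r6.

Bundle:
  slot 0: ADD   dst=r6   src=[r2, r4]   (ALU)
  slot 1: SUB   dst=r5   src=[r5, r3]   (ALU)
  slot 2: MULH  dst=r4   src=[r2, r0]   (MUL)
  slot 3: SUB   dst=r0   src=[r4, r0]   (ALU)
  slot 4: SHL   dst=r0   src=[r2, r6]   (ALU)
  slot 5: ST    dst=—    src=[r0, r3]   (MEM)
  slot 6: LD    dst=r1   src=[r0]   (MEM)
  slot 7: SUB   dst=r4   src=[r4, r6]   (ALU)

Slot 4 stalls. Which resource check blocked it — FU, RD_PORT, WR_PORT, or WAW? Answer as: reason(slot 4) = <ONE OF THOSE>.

[0] ALU needs rd=2 wr=1: ok; after: ALU=1 MUL=2 MEM=2 BR=1, R=5, W=3
[1] ALU needs rd=2 wr=1: ok; after: ALU=0 MUL=2 MEM=2 BR=1, R=3, W=2
[2] MUL needs rd=2 wr=1: ok; after: ALU=0 MUL=1 MEM=2 BR=1, R=1, W=1
[3] ALU needs rd=2 wr=1: FU; after: ALU=0 MUL=1 MEM=2 BR=1, R=1, W=1
[4] ALU needs rd=2 wr=1: FU; after: ALU=0 MUL=1 MEM=2 BR=1, R=1, W=1
[5] MEM needs rd=2 wr=0: RD_PORT; after: ALU=0 MUL=1 MEM=2 BR=1, R=1, W=1
[6] MEM needs rd=1 wr=1: ok; after: ALU=0 MUL=1 MEM=1 BR=1, R=0, W=0
[7] ALU needs rd=2 wr=1: FU; after: ALU=0 MUL=1 MEM=1 BR=1, R=0, W=0

reason(slot 4) = FU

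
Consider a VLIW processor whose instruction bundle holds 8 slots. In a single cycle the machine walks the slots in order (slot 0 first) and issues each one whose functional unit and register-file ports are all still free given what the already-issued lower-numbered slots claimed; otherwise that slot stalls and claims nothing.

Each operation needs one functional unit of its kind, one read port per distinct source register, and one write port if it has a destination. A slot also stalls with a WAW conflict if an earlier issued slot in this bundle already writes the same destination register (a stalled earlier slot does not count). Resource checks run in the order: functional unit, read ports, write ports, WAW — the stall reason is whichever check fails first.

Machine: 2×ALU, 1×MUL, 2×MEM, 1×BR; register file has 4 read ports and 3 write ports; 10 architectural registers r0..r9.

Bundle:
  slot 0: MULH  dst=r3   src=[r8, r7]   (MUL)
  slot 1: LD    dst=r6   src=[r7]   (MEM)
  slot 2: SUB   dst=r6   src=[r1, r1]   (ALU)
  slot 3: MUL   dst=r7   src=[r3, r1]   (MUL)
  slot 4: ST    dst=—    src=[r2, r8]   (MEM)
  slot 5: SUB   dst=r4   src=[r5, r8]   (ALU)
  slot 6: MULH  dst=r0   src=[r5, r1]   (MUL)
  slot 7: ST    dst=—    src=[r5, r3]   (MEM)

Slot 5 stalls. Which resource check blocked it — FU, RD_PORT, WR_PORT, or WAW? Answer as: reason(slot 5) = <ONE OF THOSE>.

reason(slot 5) = RD_PORT

(0) want 1×MUL +2rd +1wr — yes → AL2|MU0|ME2|BR1|rd2|wr2
(1) want 1×MEM +1rd +1wr — yes → AL2|MU0|ME1|BR1|rd1|wr1
(2) want 1×ALU +1rd +1wr — WAW → AL2|MU0|ME1|BR1|rd1|wr1
(3) want 1×MUL +2rd +1wr — FU → AL2|MU0|ME1|BR1|rd1|wr1
(4) want 1×MEM +2rd +0wr — RD_PORT → AL2|MU0|ME1|BR1|rd1|wr1
(5) want 1×ALU +2rd +1wr — RD_PORT → AL2|MU0|ME1|BR1|rd1|wr1
(6) want 1×MUL +2rd +1wr — FU → AL2|MU0|ME1|BR1|rd1|wr1
(7) want 1×MEM +2rd +0wr — RD_PORT → AL2|MU0|ME1|BR1|rd1|wr1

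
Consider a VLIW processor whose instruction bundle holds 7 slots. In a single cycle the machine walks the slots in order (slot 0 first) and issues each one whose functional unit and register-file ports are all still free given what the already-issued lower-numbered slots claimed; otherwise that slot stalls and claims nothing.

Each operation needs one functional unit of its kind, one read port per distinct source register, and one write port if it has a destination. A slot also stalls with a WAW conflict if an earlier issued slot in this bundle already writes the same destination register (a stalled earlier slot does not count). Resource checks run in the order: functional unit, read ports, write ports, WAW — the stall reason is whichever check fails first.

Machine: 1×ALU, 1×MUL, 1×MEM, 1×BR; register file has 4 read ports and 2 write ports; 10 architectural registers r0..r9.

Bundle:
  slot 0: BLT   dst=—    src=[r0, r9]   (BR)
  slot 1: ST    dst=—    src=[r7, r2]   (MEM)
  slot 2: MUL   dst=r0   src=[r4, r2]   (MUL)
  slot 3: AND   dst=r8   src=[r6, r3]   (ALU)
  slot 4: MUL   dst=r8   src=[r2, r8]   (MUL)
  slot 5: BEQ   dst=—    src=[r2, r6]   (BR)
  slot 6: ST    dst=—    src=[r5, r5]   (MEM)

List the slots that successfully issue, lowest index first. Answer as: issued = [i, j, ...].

(0) want 1×BR +2rd +0wr — yes → AL1|MU1|ME1|BR0|rd2|wr2
(1) want 1×MEM +2rd +0wr — yes → AL1|MU1|ME0|BR0|rd0|wr2
(2) want 1×MUL +2rd +1wr — RD_PORT → AL1|MU1|ME0|BR0|rd0|wr2
(3) want 1×ALU +2rd +1wr — RD_PORT → AL1|MU1|ME0|BR0|rd0|wr2
(4) want 1×MUL +2rd +1wr — RD_PORT → AL1|MU1|ME0|BR0|rd0|wr2
(5) want 1×BR +2rd +0wr — FU → AL1|MU1|ME0|BR0|rd0|wr2
(6) want 1×MEM +1rd +0wr — FU → AL1|MU1|ME0|BR0|rd0|wr2

issued = [0, 1]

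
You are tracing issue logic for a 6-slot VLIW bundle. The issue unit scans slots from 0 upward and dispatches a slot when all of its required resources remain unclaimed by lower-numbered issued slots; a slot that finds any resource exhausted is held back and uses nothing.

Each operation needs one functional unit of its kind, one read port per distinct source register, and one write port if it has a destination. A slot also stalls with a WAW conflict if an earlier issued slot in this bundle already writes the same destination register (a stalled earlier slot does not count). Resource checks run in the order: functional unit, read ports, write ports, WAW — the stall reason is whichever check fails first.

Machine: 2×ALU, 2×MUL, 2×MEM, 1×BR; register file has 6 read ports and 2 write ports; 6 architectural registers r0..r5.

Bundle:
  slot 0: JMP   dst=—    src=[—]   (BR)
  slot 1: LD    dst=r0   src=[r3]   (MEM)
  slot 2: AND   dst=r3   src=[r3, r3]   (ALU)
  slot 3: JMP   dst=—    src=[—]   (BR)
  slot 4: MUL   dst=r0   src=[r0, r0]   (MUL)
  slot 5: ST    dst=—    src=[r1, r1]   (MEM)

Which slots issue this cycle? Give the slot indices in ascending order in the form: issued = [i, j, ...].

issued = [0, 1, 2, 5]

(0) want 1×BR +0rd +0wr — yes → AL2|MU2|ME2|BR0|rd6|wr2
(1) want 1×MEM +1rd +1wr — yes → AL2|MU2|ME1|BR0|rd5|wr1
(2) want 1×ALU +1rd +1wr — yes → AL1|MU2|ME1|BR0|rd4|wr0
(3) want 1×BR +0rd +0wr — FU → AL1|MU2|ME1|BR0|rd4|wr0
(4) want 1×MUL +1rd +1wr — WR_PORT → AL1|MU2|ME1|BR0|rd4|wr0
(5) want 1×MEM +1rd +0wr — yes → AL1|MU2|ME0|BR0|rd3|wr0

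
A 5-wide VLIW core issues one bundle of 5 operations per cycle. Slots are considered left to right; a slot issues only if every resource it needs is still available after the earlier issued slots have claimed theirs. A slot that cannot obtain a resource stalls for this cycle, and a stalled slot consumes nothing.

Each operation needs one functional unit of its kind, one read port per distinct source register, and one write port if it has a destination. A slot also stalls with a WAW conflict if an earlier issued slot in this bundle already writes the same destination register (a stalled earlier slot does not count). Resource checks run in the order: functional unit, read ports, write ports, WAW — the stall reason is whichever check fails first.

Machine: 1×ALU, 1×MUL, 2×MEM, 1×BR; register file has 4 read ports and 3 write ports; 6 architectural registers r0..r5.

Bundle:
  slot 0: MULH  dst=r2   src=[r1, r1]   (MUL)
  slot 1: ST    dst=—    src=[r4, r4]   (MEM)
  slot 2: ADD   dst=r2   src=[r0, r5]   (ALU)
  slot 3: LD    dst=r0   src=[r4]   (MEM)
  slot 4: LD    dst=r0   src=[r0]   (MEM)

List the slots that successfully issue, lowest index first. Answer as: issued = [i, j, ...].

issued = [0, 1, 3]

  0. MUL→r2 ⇒ go  {1A/0Mu/2Ld/1B | 3r 2w}
  1. MEM ⇒ go  {1A/0Mu/1Ld/1B | 2r 2w}
  2. ALU→r2 ⇒ no(WAW)  {1A/0Mu/1Ld/1B | 2r 2w}
  3. MEM→r0 ⇒ go  {1A/0Mu/0Ld/1B | 1r 1w}
  4. MEM→r0 ⇒ no(FU)  {1A/0Mu/0Ld/1B | 1r 1w}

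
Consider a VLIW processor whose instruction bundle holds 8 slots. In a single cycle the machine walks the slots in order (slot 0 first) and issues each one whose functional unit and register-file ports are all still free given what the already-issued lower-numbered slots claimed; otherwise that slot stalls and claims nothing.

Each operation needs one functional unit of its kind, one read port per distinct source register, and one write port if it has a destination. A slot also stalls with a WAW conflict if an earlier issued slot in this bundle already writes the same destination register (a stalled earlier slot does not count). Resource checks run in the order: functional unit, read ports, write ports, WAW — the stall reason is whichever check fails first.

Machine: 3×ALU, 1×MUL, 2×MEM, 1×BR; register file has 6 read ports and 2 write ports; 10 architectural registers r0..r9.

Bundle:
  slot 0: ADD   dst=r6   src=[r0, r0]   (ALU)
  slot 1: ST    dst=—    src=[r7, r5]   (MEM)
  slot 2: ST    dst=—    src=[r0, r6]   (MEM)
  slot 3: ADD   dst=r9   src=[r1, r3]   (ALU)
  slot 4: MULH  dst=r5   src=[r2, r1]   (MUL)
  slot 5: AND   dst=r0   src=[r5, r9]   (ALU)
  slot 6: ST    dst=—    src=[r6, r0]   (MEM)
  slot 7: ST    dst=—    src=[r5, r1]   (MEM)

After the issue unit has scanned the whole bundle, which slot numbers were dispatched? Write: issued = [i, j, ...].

#0 ALU src=r0,r0 dispatched  <A:2 Mu:1 Ld:2 B:1 rd:5 wr:1>
#1 MEM src=r7,r5 dispatched  <A:2 Mu:1 Ld:1 B:1 rd:3 wr:1>
#2 MEM src=r0,r6 dispatched  <A:2 Mu:1 Ld:0 B:1 rd:1 wr:1>
#3 ALU src=r1,r3 held:RD_PORT  <A:2 Mu:1 Ld:0 B:1 rd:1 wr:1>
#4 MUL src=r2,r1 held:RD_PORT  <A:2 Mu:1 Ld:0 B:1 rd:1 wr:1>
#5 ALU src=r5,r9 held:RD_PORT  <A:2 Mu:1 Ld:0 B:1 rd:1 wr:1>
#6 MEM src=r6,r0 held:FU  <A:2 Mu:1 Ld:0 B:1 rd:1 wr:1>
#7 MEM src=r5,r1 held:FU  <A:2 Mu:1 Ld:0 B:1 rd:1 wr:1>

issued = [0, 1, 2]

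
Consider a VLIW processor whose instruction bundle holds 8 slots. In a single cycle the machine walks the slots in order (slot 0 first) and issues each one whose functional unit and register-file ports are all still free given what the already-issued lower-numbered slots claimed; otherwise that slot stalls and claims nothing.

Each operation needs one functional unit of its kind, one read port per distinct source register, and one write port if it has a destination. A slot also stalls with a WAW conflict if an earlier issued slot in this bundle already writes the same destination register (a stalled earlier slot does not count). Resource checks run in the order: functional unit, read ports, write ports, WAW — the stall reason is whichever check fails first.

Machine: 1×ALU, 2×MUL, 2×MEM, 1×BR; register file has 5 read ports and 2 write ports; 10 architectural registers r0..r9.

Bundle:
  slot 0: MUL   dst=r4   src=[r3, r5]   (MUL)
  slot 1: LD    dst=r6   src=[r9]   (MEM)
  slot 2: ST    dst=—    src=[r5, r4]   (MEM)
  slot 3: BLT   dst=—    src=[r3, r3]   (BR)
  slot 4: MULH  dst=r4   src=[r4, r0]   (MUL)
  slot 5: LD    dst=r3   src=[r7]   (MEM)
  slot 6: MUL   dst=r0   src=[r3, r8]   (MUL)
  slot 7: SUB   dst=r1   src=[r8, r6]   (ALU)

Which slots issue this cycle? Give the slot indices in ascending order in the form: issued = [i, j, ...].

(0) want 1×MUL +2rd +1wr — yes → AL1|MU1|ME2|BR1|rd3|wr1
(1) want 1×MEM +1rd +1wr — yes → AL1|MU1|ME1|BR1|rd2|wr0
(2) want 1×MEM +2rd +0wr — yes → AL1|MU1|ME0|BR1|rd0|wr0
(3) want 1×BR +1rd +0wr — RD_PORT → AL1|MU1|ME0|BR1|rd0|wr0
(4) want 1×MUL +2rd +1wr — RD_PORT → AL1|MU1|ME0|BR1|rd0|wr0
(5) want 1×MEM +1rd +1wr — FU → AL1|MU1|ME0|BR1|rd0|wr0
(6) want 1×MUL +2rd +1wr — RD_PORT → AL1|MU1|ME0|BR1|rd0|wr0
(7) want 1×ALU +2rd +1wr — RD_PORT → AL1|MU1|ME0|BR1|rd0|wr0

issued = [0, 1, 2]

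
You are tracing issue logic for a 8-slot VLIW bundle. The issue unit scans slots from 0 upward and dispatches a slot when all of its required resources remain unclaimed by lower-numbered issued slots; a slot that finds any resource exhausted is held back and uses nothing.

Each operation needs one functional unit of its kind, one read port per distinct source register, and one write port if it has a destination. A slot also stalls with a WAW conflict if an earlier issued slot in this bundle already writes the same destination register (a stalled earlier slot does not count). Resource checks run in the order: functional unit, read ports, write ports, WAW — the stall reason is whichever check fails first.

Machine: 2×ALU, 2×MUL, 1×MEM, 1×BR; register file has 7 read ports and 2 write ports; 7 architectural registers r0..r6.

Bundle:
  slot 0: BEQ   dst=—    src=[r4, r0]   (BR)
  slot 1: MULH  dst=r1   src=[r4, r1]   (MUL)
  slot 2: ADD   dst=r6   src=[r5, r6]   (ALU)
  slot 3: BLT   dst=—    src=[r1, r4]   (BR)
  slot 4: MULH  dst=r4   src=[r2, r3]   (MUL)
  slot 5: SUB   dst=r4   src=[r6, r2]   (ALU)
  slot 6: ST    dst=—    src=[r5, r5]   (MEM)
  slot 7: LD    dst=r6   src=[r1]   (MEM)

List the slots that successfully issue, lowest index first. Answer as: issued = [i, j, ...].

[0] BR needs rd=2 wr=0: ok; after: ALU=2 MUL=2 MEM=1 BR=0, R=5, W=2
[1] MUL needs rd=2 wr=1: ok; after: ALU=2 MUL=1 MEM=1 BR=0, R=3, W=1
[2] ALU needs rd=2 wr=1: ok; after: ALU=1 MUL=1 MEM=1 BR=0, R=1, W=0
[3] BR needs rd=2 wr=0: FU; after: ALU=1 MUL=1 MEM=1 BR=0, R=1, W=0
[4] MUL needs rd=2 wr=1: RD_PORT; after: ALU=1 MUL=1 MEM=1 BR=0, R=1, W=0
[5] ALU needs rd=2 wr=1: RD_PORT; after: ALU=1 MUL=1 MEM=1 BR=0, R=1, W=0
[6] MEM needs rd=1 wr=0: ok; after: ALU=1 MUL=1 MEM=0 BR=0, R=0, W=0
[7] MEM needs rd=1 wr=1: FU; after: ALU=1 MUL=1 MEM=0 BR=0, R=0, W=0

issued = [0, 1, 2, 6]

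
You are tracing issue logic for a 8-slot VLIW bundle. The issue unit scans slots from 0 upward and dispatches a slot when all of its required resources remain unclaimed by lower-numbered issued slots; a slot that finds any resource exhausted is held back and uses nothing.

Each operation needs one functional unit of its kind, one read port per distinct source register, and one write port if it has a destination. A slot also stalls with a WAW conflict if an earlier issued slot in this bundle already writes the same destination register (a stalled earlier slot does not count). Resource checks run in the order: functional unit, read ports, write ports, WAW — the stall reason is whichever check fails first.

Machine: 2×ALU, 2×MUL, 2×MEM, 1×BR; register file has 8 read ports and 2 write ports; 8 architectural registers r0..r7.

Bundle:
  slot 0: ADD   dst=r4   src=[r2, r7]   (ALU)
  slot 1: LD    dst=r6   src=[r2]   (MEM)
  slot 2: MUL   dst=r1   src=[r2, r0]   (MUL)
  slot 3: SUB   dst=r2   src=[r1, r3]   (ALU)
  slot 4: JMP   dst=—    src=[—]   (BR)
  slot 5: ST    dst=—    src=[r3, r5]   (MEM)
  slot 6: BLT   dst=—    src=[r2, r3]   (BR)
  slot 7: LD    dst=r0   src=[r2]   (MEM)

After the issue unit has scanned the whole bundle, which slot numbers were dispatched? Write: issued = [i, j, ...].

issued = [0, 1, 4, 5]

  0. ALU→r4 ⇒ go  {1A/2Mu/2Ld/1B | 6r 1w}
  1. MEM→r6 ⇒ go  {1A/2Mu/1Ld/1B | 5r 0w}
  2. MUL→r1 ⇒ no(WR_PORT)  {1A/2Mu/1Ld/1B | 5r 0w}
  3. ALU→r2 ⇒ no(WR_PORT)  {1A/2Mu/1Ld/1B | 5r 0w}
  4. BR ⇒ go  {1A/2Mu/1Ld/0B | 5r 0w}
  5. MEM ⇒ go  {1A/2Mu/0Ld/0B | 3r 0w}
  6. BR ⇒ no(FU)  {1A/2Mu/0Ld/0B | 3r 0w}
  7. MEM→r0 ⇒ no(FU)  {1A/2Mu/0Ld/0B | 3r 0w}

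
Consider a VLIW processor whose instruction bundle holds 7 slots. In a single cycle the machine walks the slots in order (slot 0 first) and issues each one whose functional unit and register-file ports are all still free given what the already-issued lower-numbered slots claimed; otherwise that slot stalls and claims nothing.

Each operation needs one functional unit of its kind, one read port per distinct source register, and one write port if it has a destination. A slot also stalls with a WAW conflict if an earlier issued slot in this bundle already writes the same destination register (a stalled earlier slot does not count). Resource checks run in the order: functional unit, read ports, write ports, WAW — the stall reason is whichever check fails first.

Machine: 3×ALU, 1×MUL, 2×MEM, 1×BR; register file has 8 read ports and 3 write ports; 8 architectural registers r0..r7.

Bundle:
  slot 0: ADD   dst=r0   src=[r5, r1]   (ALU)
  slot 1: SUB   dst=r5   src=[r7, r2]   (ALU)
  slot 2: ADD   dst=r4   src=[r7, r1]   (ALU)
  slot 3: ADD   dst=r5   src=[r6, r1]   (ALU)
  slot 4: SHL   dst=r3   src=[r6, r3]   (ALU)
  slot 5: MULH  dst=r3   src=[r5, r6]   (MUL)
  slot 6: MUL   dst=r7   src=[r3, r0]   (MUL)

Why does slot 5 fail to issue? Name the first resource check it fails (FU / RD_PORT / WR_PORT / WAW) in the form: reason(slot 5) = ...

reason(slot 5) = WR_PORT

#0 ALU src=r5,r1 dispatched  <A:2 Mu:1 Ld:2 B:1 rd:6 wr:2>
#1 ALU src=r7,r2 dispatched  <A:1 Mu:1 Ld:2 B:1 rd:4 wr:1>
#2 ALU src=r7,r1 dispatched  <A:0 Mu:1 Ld:2 B:1 rd:2 wr:0>
#3 ALU src=r6,r1 held:FU  <A:0 Mu:1 Ld:2 B:1 rd:2 wr:0>
#4 ALU src=r6,r3 held:FU  <A:0 Mu:1 Ld:2 B:1 rd:2 wr:0>
#5 MUL src=r5,r6 held:WR_PORT  <A:0 Mu:1 Ld:2 B:1 rd:2 wr:0>
#6 MUL src=r3,r0 held:WR_PORT  <A:0 Mu:1 Ld:2 B:1 rd:2 wr:0>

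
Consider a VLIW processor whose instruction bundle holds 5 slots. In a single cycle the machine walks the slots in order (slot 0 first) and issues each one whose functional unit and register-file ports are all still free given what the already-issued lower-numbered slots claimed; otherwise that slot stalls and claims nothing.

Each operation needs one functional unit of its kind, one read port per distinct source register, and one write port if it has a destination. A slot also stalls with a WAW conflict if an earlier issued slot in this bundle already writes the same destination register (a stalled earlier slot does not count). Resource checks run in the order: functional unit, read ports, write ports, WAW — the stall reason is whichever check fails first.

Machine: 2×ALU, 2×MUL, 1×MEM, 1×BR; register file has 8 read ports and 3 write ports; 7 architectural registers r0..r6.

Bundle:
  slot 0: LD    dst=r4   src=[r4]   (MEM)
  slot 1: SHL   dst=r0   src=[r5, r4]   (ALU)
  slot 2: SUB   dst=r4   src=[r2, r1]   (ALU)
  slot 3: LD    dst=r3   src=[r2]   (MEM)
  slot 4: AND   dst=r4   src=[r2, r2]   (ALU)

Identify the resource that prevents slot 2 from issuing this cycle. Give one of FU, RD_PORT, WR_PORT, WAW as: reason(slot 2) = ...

[0] MEM needs rd=1 wr=1: ok; after: ALU=2 MUL=2 MEM=0 BR=1, R=7, W=2
[1] ALU needs rd=2 wr=1: ok; after: ALU=1 MUL=2 MEM=0 BR=1, R=5, W=1
[2] ALU needs rd=2 wr=1: WAW; after: ALU=1 MUL=2 MEM=0 BR=1, R=5, W=1
[3] MEM needs rd=1 wr=1: FU; after: ALU=1 MUL=2 MEM=0 BR=1, R=5, W=1
[4] ALU needs rd=1 wr=1: WAW; after: ALU=1 MUL=2 MEM=0 BR=1, R=5, W=1

reason(slot 2) = WAW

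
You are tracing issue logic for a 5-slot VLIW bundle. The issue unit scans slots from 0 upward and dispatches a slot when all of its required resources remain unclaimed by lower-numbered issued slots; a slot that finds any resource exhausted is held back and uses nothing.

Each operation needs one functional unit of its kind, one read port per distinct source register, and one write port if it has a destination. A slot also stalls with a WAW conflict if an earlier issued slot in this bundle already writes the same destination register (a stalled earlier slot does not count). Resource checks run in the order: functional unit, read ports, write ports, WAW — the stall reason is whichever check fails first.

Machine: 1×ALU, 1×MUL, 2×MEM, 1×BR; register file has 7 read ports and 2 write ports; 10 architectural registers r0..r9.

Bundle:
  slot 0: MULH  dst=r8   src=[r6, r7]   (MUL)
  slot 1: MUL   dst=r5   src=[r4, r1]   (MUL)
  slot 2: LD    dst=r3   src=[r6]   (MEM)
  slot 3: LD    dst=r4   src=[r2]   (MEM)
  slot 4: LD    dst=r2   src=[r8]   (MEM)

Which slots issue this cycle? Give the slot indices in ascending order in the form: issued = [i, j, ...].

issued = [0, 2]

  0. MUL→r8 ⇒ go  {1A/0Mu/2Ld/1B | 5r 1w}
  1. MUL→r5 ⇒ no(FU)  {1A/0Mu/2Ld/1B | 5r 1w}
  2. MEM→r3 ⇒ go  {1A/0Mu/1Ld/1B | 4r 0w}
  3. MEM→r4 ⇒ no(WR_PORT)  {1A/0Mu/1Ld/1B | 4r 0w}
  4. MEM→r2 ⇒ no(WR_PORT)  {1A/0Mu/1Ld/1B | 4r 0w}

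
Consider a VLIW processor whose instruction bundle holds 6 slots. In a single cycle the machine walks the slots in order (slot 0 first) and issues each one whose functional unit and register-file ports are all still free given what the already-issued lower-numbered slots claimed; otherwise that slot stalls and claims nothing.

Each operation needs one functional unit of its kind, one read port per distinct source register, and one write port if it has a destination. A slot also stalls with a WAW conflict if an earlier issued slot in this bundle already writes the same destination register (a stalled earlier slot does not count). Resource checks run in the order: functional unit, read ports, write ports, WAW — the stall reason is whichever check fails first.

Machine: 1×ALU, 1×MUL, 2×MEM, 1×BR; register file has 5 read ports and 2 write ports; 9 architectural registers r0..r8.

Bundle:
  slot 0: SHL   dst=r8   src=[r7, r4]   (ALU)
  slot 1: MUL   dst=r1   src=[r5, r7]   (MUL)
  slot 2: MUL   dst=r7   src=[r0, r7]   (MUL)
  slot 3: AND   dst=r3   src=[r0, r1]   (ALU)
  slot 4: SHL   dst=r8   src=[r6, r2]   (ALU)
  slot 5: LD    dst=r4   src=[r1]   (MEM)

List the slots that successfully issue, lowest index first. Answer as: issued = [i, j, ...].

issued = [0, 1]

(0) want 1×ALU +2rd +1wr — yes → AL0|MU1|ME2|BR1|rd3|wr1
(1) want 1×MUL +2rd +1wr — yes → AL0|MU0|ME2|BR1|rd1|wr0
(2) want 1×MUL +2rd +1wr — FU → AL0|MU0|ME2|BR1|rd1|wr0
(3) want 1×ALU +2rd +1wr — FU → AL0|MU0|ME2|BR1|rd1|wr0
(4) want 1×ALU +2rd +1wr — FU → AL0|MU0|ME2|BR1|rd1|wr0
(5) want 1×MEM +1rd +1wr — WR_PORT → AL0|MU0|ME2|BR1|rd1|wr0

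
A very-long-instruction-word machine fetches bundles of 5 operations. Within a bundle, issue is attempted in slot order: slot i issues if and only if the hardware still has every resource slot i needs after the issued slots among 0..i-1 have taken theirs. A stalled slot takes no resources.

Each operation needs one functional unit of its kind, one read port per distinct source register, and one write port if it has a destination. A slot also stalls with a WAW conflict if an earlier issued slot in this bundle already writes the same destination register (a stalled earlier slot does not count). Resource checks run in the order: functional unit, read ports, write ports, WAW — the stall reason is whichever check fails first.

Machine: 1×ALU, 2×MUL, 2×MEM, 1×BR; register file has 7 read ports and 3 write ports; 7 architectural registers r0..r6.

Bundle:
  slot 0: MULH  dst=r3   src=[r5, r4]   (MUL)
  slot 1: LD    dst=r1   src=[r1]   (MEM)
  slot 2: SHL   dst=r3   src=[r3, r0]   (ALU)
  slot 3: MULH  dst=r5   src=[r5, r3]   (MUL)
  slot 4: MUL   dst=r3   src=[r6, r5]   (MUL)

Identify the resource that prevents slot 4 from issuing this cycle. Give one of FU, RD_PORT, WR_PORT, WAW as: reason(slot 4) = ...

reason(slot 4) = FU

(0) want 1×MUL +2rd +1wr — yes → AL1|MU1|ME2|BR1|rd5|wr2
(1) want 1×MEM +1rd +1wr — yes → AL1|MU1|ME1|BR1|rd4|wr1
(2) want 1×ALU +2rd +1wr — WAW → AL1|MU1|ME1|BR1|rd4|wr1
(3) want 1×MUL +2rd +1wr — yes → AL1|MU0|ME1|BR1|rd2|wr0
(4) want 1×MUL +2rd +1wr — FU → AL1|MU0|ME1|BR1|rd2|wr0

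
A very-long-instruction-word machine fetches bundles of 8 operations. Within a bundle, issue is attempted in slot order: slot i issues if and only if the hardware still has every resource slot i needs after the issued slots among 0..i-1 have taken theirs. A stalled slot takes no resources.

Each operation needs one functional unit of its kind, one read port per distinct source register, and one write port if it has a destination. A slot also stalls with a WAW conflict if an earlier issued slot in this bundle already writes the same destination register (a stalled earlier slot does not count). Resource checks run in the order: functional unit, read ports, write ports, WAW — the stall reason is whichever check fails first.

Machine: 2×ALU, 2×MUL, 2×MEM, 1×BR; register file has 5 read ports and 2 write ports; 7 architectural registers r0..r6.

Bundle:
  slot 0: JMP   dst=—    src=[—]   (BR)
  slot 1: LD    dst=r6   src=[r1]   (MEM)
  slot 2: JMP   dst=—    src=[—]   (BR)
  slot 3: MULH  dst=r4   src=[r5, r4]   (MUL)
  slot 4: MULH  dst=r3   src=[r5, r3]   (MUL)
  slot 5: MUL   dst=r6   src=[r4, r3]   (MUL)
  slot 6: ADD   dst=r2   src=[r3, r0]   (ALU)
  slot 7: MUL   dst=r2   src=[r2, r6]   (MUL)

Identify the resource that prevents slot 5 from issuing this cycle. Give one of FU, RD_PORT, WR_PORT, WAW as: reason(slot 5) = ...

reason(slot 5) = WR_PORT

  0. BR ⇒ go  {2A/2Mu/2Ld/0B | 5r 2w}
  1. MEM→r6 ⇒ go  {2A/2Mu/1Ld/0B | 4r 1w}
  2. BR ⇒ no(FU)  {2A/2Mu/1Ld/0B | 4r 1w}
  3. MUL→r4 ⇒ go  {2A/1Mu/1Ld/0B | 2r 0w}
  4. MUL→r3 ⇒ no(WR_PORT)  {2A/1Mu/1Ld/0B | 2r 0w}
  5. MUL→r6 ⇒ no(WR_PORT)  {2A/1Mu/1Ld/0B | 2r 0w}
  6. ALU→r2 ⇒ no(WR_PORT)  {2A/1Mu/1Ld/0B | 2r 0w}
  7. MUL→r2 ⇒ no(WR_PORT)  {2A/1Mu/1Ld/0B | 2r 0w}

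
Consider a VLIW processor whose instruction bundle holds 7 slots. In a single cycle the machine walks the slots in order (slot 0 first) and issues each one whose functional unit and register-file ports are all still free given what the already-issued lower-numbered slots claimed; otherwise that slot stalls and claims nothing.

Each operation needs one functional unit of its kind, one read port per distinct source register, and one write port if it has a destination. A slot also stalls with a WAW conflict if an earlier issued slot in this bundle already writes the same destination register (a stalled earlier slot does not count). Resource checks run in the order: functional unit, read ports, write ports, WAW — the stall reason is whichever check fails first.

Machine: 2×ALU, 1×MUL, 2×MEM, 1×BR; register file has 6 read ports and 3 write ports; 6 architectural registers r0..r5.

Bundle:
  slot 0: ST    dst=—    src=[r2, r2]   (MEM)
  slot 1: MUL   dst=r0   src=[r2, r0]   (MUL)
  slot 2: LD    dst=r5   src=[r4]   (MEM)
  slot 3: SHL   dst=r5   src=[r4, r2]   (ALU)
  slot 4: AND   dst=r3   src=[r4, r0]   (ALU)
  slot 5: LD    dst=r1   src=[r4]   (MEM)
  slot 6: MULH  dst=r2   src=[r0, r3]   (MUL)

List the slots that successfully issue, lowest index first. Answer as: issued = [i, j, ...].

issued = [0, 1, 2, 4]

[0] MEM needs rd=1 wr=0: ok; after: ALU=2 MUL=1 MEM=1 BR=1, R=5, W=3
[1] MUL needs rd=2 wr=1: ok; after: ALU=2 MUL=0 MEM=1 BR=1, R=3, W=2
[2] MEM needs rd=1 wr=1: ok; after: ALU=2 MUL=0 MEM=0 BR=1, R=2, W=1
[3] ALU needs rd=2 wr=1: WAW; after: ALU=2 MUL=0 MEM=0 BR=1, R=2, W=1
[4] ALU needs rd=2 wr=1: ok; after: ALU=1 MUL=0 MEM=0 BR=1, R=0, W=0
[5] MEM needs rd=1 wr=1: FU; after: ALU=1 MUL=0 MEM=0 BR=1, R=0, W=0
[6] MUL needs rd=2 wr=1: FU; after: ALU=1 MUL=0 MEM=0 BR=1, R=0, W=0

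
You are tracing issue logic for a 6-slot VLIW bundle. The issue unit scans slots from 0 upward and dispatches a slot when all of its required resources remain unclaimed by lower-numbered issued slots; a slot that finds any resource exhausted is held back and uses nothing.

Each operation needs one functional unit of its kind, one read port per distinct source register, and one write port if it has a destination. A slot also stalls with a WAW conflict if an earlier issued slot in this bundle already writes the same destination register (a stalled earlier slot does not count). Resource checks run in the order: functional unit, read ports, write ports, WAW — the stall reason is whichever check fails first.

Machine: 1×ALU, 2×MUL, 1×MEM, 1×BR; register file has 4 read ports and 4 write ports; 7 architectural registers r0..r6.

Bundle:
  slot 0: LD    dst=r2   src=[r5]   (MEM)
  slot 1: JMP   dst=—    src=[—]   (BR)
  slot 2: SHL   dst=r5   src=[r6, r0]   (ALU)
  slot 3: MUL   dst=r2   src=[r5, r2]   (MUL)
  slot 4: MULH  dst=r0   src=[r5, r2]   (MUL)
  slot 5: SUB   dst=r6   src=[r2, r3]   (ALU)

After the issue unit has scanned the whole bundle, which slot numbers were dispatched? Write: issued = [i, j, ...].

issued = [0, 1, 2]

[0] MEM needs rd=1 wr=1: ok; after: ALU=1 MUL=2 MEM=0 BR=1, R=3, W=3
[1] BR needs rd=0 wr=0: ok; after: ALU=1 MUL=2 MEM=0 BR=0, R=3, W=3
[2] ALU needs rd=2 wr=1: ok; after: ALU=0 MUL=2 MEM=0 BR=0, R=1, W=2
[3] MUL needs rd=2 wr=1: RD_PORT; after: ALU=0 MUL=2 MEM=0 BR=0, R=1, W=2
[4] MUL needs rd=2 wr=1: RD_PORT; after: ALU=0 MUL=2 MEM=0 BR=0, R=1, W=2
[5] ALU needs rd=2 wr=1: FU; after: ALU=0 MUL=2 MEM=0 BR=0, R=1, W=2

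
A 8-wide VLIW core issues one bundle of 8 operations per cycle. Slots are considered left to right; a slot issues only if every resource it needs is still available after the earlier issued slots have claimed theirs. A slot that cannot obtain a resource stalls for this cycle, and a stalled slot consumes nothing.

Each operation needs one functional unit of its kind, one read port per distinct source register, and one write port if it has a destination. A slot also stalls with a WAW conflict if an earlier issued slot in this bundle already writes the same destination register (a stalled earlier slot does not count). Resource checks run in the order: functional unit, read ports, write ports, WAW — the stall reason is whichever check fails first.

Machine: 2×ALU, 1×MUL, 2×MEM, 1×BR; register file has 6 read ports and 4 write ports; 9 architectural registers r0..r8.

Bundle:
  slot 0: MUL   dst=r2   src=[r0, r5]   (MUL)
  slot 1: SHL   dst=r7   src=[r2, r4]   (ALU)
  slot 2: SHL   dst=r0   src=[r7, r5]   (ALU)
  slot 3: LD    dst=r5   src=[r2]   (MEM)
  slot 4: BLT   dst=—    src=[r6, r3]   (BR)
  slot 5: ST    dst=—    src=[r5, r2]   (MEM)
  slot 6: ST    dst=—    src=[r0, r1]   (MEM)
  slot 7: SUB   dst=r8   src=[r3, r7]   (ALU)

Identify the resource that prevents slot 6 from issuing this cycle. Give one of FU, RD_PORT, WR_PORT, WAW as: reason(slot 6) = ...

reason(slot 6) = RD_PORT

#0 MUL src=r0,r5 dispatched  <A:2 Mu:0 Ld:2 B:1 rd:4 wr:3>
#1 ALU src=r2,r4 dispatched  <A:1 Mu:0 Ld:2 B:1 rd:2 wr:2>
#2 ALU src=r7,r5 dispatched  <A:0 Mu:0 Ld:2 B:1 rd:0 wr:1>
#3 MEM src=r2 held:RD_PORT  <A:0 Mu:0 Ld:2 B:1 rd:0 wr:1>
#4 BR src=r6,r3 held:RD_PORT  <A:0 Mu:0 Ld:2 B:1 rd:0 wr:1>
#5 MEM src=r5,r2 held:RD_PORT  <A:0 Mu:0 Ld:2 B:1 rd:0 wr:1>
#6 MEM src=r0,r1 held:RD_PORT  <A:0 Mu:0 Ld:2 B:1 rd:0 wr:1>
#7 ALU src=r3,r7 held:FU  <A:0 Mu:0 Ld:2 B:1 rd:0 wr:1>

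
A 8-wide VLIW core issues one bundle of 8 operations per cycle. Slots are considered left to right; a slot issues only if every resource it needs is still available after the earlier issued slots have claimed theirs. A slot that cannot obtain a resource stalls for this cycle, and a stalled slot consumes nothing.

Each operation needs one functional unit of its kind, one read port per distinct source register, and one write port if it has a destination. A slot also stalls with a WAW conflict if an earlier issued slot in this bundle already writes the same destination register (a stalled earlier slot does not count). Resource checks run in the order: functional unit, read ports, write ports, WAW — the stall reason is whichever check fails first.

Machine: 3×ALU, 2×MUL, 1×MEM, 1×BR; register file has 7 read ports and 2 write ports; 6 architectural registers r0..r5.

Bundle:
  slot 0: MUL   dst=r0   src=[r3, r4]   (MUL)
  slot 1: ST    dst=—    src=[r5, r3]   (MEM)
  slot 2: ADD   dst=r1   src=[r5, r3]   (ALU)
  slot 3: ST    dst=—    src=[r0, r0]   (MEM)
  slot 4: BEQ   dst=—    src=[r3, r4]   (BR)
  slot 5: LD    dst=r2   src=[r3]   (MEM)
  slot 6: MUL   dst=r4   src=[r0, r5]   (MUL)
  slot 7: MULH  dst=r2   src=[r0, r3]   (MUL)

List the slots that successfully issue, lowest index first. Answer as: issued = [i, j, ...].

[0] MUL needs rd=2 wr=1: ok; after: ALU=3 MUL=1 MEM=1 BR=1, R=5, W=1
[1] MEM needs rd=2 wr=0: ok; after: ALU=3 MUL=1 MEM=0 BR=1, R=3, W=1
[2] ALU needs rd=2 wr=1: ok; after: ALU=2 MUL=1 MEM=0 BR=1, R=1, W=0
[3] MEM needs rd=1 wr=0: FU; after: ALU=2 MUL=1 MEM=0 BR=1, R=1, W=0
[4] BR needs rd=2 wr=0: RD_PORT; after: ALU=2 MUL=1 MEM=0 BR=1, R=1, W=0
[5] MEM needs rd=1 wr=1: FU; after: ALU=2 MUL=1 MEM=0 BR=1, R=1, W=0
[6] MUL needs rd=2 wr=1: RD_PORT; after: ALU=2 MUL=1 MEM=0 BR=1, R=1, W=0
[7] MUL needs rd=2 wr=1: RD_PORT; after: ALU=2 MUL=1 MEM=0 BR=1, R=1, W=0

issued = [0, 1, 2]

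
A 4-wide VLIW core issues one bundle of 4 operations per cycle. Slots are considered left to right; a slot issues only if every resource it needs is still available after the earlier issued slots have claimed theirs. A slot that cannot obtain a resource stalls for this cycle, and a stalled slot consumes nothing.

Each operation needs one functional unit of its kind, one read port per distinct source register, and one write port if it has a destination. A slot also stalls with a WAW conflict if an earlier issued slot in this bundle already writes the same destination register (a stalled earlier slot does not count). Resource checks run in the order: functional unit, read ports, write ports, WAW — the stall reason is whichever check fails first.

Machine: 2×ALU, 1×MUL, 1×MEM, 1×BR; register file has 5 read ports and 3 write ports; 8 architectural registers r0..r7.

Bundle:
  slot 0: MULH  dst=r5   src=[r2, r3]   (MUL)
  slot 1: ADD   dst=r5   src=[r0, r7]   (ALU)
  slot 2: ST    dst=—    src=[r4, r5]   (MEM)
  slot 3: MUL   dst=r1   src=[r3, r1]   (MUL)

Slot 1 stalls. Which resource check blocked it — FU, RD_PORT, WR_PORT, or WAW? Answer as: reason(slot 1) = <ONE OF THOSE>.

  0. MUL→r5 ⇒ go  {2A/0Mu/1Ld/1B | 3r 2w}
  1. ALU→r5 ⇒ no(WAW)  {2A/0Mu/1Ld/1B | 3r 2w}
  2. MEM ⇒ go  {2A/0Mu/0Ld/1B | 1r 2w}
  3. MUL→r1 ⇒ no(FU)  {2A/0Mu/0Ld/1B | 1r 2w}

reason(slot 1) = WAW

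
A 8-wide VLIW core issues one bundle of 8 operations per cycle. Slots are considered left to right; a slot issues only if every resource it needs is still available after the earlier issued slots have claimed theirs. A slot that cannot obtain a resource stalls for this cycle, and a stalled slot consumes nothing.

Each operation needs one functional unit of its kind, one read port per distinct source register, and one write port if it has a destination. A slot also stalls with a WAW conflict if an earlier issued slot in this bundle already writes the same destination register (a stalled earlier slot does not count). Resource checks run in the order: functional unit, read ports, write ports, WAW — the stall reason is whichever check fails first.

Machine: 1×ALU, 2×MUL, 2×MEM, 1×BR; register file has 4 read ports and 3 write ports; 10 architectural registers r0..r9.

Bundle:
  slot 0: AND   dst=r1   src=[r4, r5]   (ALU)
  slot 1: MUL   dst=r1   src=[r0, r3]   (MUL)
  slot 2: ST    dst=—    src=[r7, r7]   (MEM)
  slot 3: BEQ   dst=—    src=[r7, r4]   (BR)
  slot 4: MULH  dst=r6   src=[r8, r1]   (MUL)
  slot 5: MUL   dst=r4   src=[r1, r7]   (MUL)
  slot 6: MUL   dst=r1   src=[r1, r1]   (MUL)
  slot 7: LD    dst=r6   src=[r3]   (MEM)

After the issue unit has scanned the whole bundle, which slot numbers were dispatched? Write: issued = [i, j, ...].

[0] ALU needs rd=2 wr=1: ok; after: ALU=0 MUL=2 MEM=2 BR=1, R=2, W=2
[1] MUL needs rd=2 wr=1: WAW; after: ALU=0 MUL=2 MEM=2 BR=1, R=2, W=2
[2] MEM needs rd=1 wr=0: ok; after: ALU=0 MUL=2 MEM=1 BR=1, R=1, W=2
[3] BR needs rd=2 wr=0: RD_PORT; after: ALU=0 MUL=2 MEM=1 BR=1, R=1, W=2
[4] MUL needs rd=2 wr=1: RD_PORT; after: ALU=0 MUL=2 MEM=1 BR=1, R=1, W=2
[5] MUL needs rd=2 wr=1: RD_PORT; after: ALU=0 MUL=2 MEM=1 BR=1, R=1, W=2
[6] MUL needs rd=1 wr=1: WAW; after: ALU=0 MUL=2 MEM=1 BR=1, R=1, W=2
[7] MEM needs rd=1 wr=1: ok; after: ALU=0 MUL=2 MEM=0 BR=1, R=0, W=1

issued = [0, 2, 7]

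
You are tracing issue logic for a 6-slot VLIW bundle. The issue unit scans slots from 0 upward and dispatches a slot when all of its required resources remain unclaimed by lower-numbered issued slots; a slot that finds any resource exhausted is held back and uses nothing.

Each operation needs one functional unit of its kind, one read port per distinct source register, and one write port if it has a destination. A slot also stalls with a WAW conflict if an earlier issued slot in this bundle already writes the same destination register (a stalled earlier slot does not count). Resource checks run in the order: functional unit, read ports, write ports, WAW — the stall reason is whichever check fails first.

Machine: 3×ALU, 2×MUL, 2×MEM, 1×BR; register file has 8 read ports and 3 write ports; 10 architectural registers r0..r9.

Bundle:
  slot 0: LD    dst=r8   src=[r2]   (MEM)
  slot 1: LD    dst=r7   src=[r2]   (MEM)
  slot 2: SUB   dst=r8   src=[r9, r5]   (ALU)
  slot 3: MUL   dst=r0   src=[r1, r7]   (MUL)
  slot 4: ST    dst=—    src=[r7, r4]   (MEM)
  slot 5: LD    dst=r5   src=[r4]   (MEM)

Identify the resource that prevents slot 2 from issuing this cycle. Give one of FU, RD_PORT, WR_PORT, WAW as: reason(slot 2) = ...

(0) want 1×MEM +1rd +1wr — yes → AL3|MU2|ME1|BR1|rd7|wr2
(1) want 1×MEM +1rd +1wr — yes → AL3|MU2|ME0|BR1|rd6|wr1
(2) want 1×ALU +2rd +1wr — WAW → AL3|MU2|ME0|BR1|rd6|wr1
(3) want 1×MUL +2rd +1wr — yes → AL3|MU1|ME0|BR1|rd4|wr0
(4) want 1×MEM +2rd +0wr — FU → AL3|MU1|ME0|BR1|rd4|wr0
(5) want 1×MEM +1rd +1wr — FU → AL3|MU1|ME0|BR1|rd4|wr0

reason(slot 2) = WAW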